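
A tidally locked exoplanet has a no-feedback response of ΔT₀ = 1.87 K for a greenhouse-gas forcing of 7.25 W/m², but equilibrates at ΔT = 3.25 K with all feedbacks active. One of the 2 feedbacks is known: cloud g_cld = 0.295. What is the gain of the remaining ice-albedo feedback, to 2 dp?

0.13

Amplification A = ΔT/ΔT₀ = 3.25/1.87 = 1.738.
Total gain g = 1 − 1/A = 1 − 1/1.738 = 0.4246.
The known gain is 0.295.
g_ice = 0.4246 − 0.295 = 0.13.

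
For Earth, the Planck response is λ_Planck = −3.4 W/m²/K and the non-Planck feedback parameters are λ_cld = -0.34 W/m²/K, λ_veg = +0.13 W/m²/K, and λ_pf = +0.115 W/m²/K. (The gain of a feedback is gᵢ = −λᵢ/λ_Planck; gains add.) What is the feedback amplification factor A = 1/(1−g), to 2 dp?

Convert to gains: g_cld = -0.34/3.4 = -0.1; g_veg = 0.13/3.4 = 0.03824; g_pf = 0.115/3.4 = 0.03382.
Total gain g = -0.02794.
A = 1/(1 + 0.02794) = 0.97.

0.97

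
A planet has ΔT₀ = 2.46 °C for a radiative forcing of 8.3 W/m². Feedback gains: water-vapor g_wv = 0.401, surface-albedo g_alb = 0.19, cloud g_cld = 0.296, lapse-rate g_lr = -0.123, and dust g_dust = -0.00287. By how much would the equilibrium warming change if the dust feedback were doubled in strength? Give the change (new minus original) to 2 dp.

-0.12 °C

Original: g = 0.76113, ΔT = 2.46/(1−0.76113) = 10.2985 °C.
With doubled dust: g' = 0.75826, ΔT' = 2.46/(1−0.75826) = 10.1762 °C.
Change = 10.1762 − 10.2985 = -0.12 °C.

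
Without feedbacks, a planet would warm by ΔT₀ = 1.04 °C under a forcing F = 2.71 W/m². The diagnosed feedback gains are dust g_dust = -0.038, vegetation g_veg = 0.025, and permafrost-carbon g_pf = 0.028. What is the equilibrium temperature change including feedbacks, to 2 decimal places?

Total gain g = -0.038 + 0.025 + 0.028 = 0.015.
Amplification A = 1/(1 − 0.015) = 1.015.
ΔT = 1.04 × 1.015 = 1.06 °C.

1.06 °C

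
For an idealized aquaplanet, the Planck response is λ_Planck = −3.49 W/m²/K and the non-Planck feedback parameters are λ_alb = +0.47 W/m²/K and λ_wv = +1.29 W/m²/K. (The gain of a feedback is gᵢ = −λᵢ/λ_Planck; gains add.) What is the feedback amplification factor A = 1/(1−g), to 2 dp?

2.02

Convert to gains: g_alb = 0.47/3.49 = 0.1347; g_wv = 1.29/3.49 = 0.3696.
Total gain g = 0.5043.
A = 1/(1 − 0.5043) = 2.02.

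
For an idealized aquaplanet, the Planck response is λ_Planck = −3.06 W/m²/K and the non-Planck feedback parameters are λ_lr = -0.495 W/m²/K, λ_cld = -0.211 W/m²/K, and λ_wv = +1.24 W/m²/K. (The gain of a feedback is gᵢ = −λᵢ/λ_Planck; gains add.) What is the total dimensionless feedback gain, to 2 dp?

Convert to gains: g_lr = -0.495/3.06 = -0.1618; g_cld = -0.211/3.06 = -0.06895; g_wv = 1.24/3.06 = 0.4052.
Total gain g = 0.17445.

0.17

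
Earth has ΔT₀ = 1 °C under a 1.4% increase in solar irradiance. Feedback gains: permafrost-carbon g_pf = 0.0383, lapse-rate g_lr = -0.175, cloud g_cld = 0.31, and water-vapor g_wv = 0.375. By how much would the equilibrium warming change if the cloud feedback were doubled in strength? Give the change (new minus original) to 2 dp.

4.84 °C

Original: g = 0.5483, ΔT = 1/(1−0.5483) = 2.2139 °C.
With doubled cloud: g' = 0.8583, ΔT' = 1/(1−0.8583) = 7.0572 °C.
Change = 7.0572 − 2.2139 = 4.84 °C.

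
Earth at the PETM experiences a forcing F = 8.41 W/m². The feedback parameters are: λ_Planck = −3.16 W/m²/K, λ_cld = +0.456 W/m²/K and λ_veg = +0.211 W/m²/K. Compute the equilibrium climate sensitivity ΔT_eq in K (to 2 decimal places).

Net feedback parameter λ = (−3.16) + (+0.456) + (+0.211) = -2.493 W/m²/K.
ΔT = −F/λ = −8.41/(-2.493) = 3.37 K.

3.37 K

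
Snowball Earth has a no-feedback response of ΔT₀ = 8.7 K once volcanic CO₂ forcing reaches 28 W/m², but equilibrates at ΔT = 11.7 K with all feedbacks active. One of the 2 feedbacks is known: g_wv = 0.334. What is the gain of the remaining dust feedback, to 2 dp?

-0.08

Amplification A = ΔT/ΔT₀ = 11.7/8.7 = 1.345.
Total gain g = 1 − 1/A = 1 − 1/1.345 = 0.2565.
The known gain is 0.334.
g_dust = 0.2565 − 0.334 = -0.08.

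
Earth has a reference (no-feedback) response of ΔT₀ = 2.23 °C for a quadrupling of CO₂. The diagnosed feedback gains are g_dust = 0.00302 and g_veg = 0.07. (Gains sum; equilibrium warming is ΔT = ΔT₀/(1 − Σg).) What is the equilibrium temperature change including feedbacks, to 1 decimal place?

Total gain g = 0.00302 + 0.07 = 0.07302.
Amplification A = 1/(1 − 0.07302) = 1.079.
ΔT = 2.23 × 1.079 = 2.4 °C.

2.4 °C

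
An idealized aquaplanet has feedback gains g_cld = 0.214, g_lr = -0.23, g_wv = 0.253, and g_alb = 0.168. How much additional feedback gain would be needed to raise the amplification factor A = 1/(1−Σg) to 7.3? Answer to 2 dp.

Current total gain = 0.405.
Target gain for A = 7.3: g* = 1 − 1/7.3 = 0.863.
Additional gain needed = 0.863 − 0.405 = 0.46.

0.46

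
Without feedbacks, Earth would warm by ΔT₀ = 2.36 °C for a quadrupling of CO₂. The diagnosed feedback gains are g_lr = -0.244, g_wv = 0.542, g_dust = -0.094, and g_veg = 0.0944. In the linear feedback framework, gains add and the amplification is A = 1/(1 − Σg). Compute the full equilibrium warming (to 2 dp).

Total gain g = -0.244 + 0.542 − 0.094 + 0.0944 = 0.2984.
Amplification A = 1/(1 − 0.2984) = 1.425.
ΔT = 2.36 × 1.425 = 3.36 °C.

3.36 °C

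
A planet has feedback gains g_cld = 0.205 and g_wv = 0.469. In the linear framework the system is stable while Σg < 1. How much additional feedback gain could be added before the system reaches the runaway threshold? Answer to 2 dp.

Current total gain = 0.205 + 0.469 = 0.674.
Margin to runaway = 1 − 0.674 = 0.33.

0.33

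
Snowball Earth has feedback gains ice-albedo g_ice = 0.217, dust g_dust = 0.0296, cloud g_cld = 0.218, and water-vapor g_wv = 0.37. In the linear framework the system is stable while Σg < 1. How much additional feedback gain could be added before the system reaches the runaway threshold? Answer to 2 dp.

Current total gain = 0.217 + 0.0296 + 0.218 + 0.37 = 0.8346.
Margin to runaway = 1 − 0.8346 = 0.17.

0.17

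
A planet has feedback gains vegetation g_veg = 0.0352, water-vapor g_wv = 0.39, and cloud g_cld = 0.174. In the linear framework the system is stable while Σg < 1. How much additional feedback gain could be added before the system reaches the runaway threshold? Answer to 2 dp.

Current total gain = 0.0352 + 0.39 + 0.174 = 0.5992.
Margin to runaway = 1 − 0.5992 = 0.40.

0.40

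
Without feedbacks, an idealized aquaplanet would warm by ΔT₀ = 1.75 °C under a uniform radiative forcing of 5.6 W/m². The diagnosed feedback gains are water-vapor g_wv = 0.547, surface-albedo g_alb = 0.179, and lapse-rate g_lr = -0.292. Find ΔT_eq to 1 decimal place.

3.1 °C

Total gain g = 0.547 + 0.179 − 0.292 = 0.434.
Amplification A = 1/(1 − 0.434) = 1.767.
ΔT = 1.75 × 1.767 = 3.1 °C.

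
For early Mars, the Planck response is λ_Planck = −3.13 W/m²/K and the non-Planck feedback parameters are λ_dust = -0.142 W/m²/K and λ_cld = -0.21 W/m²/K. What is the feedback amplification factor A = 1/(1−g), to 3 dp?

Convert to gains: g_dust = -0.142/3.13 = -0.04537; g_cld = -0.21/3.13 = -0.06709.
Total gain g = -0.11246.
A = 1/(1 + 0.11246) = 0.899.

0.899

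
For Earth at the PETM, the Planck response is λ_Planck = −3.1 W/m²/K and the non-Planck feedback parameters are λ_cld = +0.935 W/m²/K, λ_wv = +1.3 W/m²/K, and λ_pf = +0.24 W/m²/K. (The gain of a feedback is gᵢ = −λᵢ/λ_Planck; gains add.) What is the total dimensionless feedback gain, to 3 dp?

Convert to gains: g_cld = 0.935/3.1 = 0.3016; g_wv = 1.3/3.1 = 0.4194; g_pf = 0.24/3.1 = 0.07742.
Total gain g = 0.79842.

0.798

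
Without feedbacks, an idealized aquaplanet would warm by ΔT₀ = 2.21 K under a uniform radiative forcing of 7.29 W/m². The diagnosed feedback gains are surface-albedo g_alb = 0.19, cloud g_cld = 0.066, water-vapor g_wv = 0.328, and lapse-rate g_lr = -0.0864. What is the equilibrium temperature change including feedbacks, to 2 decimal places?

4.40 K

Total gain g = 0.19 + 0.066 + 0.328 − 0.0864 = 0.4976.
Amplification A = 1/(1 − 0.4976) = 1.99.
ΔT = 2.21 × 1.99 = 4.40 K.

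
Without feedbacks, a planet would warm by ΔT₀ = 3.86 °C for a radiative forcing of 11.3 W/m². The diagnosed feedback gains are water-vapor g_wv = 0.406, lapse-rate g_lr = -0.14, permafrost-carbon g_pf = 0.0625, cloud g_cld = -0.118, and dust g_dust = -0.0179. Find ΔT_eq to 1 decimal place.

Total gain g = 0.406 − 0.14 + 0.0625 − 0.118 − 0.0179 = 0.1926.
Amplification A = 1/(1 − 0.1926) = 1.239.
ΔT = 3.86 × 1.239 = 4.8 °C.

4.8 °C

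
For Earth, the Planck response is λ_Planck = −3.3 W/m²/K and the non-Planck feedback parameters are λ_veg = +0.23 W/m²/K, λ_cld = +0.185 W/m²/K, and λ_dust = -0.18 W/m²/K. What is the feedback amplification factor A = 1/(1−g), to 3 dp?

1.077

Convert to gains: g_veg = 0.23/3.3 = 0.0697; g_cld = 0.185/3.3 = 0.05606; g_dust = -0.18/3.3 = -0.05455.
Total gain g = 0.07121.
A = 1/(1 − 0.07121) = 1.077.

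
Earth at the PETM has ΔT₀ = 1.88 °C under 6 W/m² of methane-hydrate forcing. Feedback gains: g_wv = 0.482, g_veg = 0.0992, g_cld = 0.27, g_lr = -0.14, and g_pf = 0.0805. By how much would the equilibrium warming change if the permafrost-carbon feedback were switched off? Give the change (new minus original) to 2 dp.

-2.52 °C

Original: g = 0.7917, ΔT = 1.88/(1−0.7917) = 9.0254 °C.
Without permafrost-carbon: g' = 0.7112, ΔT' = 1.88/(1−0.7112) = 6.5097 °C.
Change = 6.5097 − 9.0254 = -2.52 °C.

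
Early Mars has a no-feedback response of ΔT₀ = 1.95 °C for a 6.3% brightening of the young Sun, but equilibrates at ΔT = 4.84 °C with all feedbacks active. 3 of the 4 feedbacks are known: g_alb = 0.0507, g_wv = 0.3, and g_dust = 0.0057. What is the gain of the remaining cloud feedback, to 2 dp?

Amplification A = ΔT/ΔT₀ = 4.84/1.95 = 2.482.
Total gain g = 1 − 1/A = 1 − 1/2.482 = 0.5971.
Known gains sum to 0.0507 + 0.3 + 0.0057 = 0.3564.
g_cld = 0.5971 − 0.3564 = 0.24.

0.24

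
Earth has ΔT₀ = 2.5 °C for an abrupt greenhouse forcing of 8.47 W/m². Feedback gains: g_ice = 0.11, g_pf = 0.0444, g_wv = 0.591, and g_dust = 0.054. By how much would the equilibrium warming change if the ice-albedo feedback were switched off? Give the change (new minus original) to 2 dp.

-4.41 °C

Original: g = 0.7994, ΔT = 2.5/(1−0.7994) = 12.4626 °C.
Without ice-albedo: g' = 0.6894, ΔT' = 2.5/(1−0.6894) = 8.0489 °C.
Change = 8.0489 − 12.4626 = -4.41 °C.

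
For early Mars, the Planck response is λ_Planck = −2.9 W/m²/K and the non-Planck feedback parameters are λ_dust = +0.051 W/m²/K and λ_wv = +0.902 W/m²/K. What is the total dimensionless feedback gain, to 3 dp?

0.329

Convert to gains: g_dust = 0.051/2.9 = 0.01759; g_wv = 0.902/2.9 = 0.311.
Total gain g = 0.32859.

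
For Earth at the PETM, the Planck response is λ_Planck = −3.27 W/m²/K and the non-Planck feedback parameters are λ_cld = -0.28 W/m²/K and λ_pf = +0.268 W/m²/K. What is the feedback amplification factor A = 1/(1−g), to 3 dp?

Convert to gains: g_cld = -0.28/3.27 = -0.08563; g_pf = 0.268/3.27 = 0.08196.
Total gain g = -0.00367.
A = 1/(1 + 0.00367) = 0.996.

0.996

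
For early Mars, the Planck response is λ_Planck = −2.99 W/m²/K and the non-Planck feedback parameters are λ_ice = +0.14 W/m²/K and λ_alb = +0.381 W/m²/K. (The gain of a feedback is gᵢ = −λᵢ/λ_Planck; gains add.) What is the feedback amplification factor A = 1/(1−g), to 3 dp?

Convert to gains: g_ice = 0.14/2.99 = 0.04682; g_alb = 0.381/2.99 = 0.1274.
Total gain g = 0.17422.
A = 1/(1 − 0.17422) = 1.211.

1.211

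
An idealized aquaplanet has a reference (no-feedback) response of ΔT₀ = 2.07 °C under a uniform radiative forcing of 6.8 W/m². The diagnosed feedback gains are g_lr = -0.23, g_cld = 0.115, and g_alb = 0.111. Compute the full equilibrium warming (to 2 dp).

2.06 °C

Total gain g = -0.23 + 0.115 + 0.111 = -0.004.
Amplification A = 1/(1 + 0.004) = 0.996.
ΔT = 2.07 × 0.996 = 2.06 °C.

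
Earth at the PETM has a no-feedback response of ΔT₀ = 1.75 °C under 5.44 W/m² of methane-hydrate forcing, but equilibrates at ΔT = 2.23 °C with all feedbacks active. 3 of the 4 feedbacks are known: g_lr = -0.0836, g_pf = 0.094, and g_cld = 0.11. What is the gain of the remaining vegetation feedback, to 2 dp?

0.09

Amplification A = ΔT/ΔT₀ = 2.23/1.75 = 1.274.
Total gain g = 1 − 1/A = 1 − 1/1.274 = 0.2151.
Known gains sum to -0.0836 + 0.094 + 0.11 = 0.1204.
g_veg = 0.2151 − 0.1204 = 0.09.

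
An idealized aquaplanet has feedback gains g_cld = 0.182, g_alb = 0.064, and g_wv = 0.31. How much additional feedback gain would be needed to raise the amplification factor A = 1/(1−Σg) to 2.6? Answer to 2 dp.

Current total gain = 0.556.
Target gain for A = 2.6: g* = 1 − 1/2.6 = 0.6154.
Additional gain needed = 0.6154 − 0.556 = 0.06.

0.06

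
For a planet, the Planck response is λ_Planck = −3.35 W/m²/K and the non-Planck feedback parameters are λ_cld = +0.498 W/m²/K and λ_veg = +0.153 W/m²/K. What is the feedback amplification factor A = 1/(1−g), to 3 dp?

1.241

Convert to gains: g_cld = 0.498/3.35 = 0.1487; g_veg = 0.153/3.35 = 0.04567.
Total gain g = 0.19437.
A = 1/(1 − 0.19437) = 1.241.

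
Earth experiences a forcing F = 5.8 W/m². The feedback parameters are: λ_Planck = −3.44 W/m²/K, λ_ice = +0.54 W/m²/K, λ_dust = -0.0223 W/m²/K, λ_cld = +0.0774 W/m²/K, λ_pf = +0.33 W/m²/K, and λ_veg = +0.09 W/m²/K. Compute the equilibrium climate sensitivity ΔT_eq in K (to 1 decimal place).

Net feedback parameter λ = (−3.44) + (+0.54) + (-0.0223) + (+0.0774) + (+0.33) + (+0.09) = -2.4249 W/m²/K.
ΔT = −F/λ = −5.8/(-2.4249) = 2.4 K.

2.4 K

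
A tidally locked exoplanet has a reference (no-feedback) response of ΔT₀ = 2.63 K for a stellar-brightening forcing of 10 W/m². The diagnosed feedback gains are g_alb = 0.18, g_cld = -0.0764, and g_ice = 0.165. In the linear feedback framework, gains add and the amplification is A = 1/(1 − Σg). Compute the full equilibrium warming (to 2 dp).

Total gain g = 0.18 − 0.0764 + 0.165 = 0.2686.
Amplification A = 1/(1 − 0.2686) = 1.367.
ΔT = 2.63 × 1.367 = 3.60 K.

3.60 K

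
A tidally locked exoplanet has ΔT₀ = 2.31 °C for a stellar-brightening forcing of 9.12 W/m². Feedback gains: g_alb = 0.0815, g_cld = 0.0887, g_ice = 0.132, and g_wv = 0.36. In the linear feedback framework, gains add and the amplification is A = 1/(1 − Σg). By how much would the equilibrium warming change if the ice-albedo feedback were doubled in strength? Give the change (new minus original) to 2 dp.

4.39 °C

Original: g = 0.6622, ΔT = 2.31/(1−0.6622) = 6.8384 °C.
With doubled ice-albedo: g' = 0.7942, ΔT' = 2.31/(1−0.7942) = 11.2245 °C.
Change = 11.2245 − 6.8384 = 4.39 °C.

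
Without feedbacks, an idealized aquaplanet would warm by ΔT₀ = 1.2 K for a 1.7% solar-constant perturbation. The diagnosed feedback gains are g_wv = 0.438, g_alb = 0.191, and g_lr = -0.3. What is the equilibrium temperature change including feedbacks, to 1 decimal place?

Total gain g = 0.438 + 0.191 − 0.3 = 0.329.
Amplification A = 1/(1 − 0.329) = 1.49.
ΔT = 1.2 × 1.49 = 1.8 K.

1.8 K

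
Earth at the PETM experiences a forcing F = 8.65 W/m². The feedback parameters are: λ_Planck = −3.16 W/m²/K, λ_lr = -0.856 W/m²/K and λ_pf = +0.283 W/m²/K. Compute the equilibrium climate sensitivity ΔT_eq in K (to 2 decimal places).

2.32 K

Net feedback parameter λ = (−3.16) + (-0.856) + (+0.283) = -3.733 W/m²/K.
ΔT = −F/λ = −8.65/(-3.733) = 2.32 K.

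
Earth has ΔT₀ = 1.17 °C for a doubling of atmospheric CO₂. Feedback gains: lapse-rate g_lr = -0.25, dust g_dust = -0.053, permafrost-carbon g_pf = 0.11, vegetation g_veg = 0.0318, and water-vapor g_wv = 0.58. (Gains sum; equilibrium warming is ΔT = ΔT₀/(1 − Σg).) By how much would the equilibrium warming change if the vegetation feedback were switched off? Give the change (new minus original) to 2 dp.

-0.10 °C

Original: g = 0.4188, ΔT = 1.17/(1−0.4188) = 2.0131 °C.
Without vegetation: g' = 0.387, ΔT' = 1.17/(1−0.387) = 1.9086 °C.
Change = 1.9086 − 2.0131 = -0.10 °C.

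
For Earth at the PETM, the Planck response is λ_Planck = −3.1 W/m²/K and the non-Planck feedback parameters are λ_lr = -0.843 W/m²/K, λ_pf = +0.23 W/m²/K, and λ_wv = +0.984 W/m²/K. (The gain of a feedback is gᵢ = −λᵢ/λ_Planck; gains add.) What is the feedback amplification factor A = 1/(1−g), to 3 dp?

1.136

Convert to gains: g_lr = -0.843/3.1 = -0.2719; g_pf = 0.23/3.1 = 0.07419; g_wv = 0.984/3.1 = 0.3174.
Total gain g = 0.11969.
A = 1/(1 − 0.11969) = 1.136.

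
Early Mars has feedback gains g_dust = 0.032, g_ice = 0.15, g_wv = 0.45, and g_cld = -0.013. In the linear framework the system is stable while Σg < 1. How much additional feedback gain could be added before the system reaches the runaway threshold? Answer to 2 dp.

0.38

Current total gain = 0.032 + 0.15 + 0.45 − 0.013 = 0.619.
Margin to runaway = 1 − 0.619 = 0.38.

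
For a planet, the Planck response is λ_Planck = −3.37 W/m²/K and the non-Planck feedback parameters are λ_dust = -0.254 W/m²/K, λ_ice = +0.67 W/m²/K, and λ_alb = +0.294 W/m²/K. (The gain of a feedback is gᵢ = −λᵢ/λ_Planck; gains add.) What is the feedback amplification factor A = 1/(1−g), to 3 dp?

Convert to gains: g_dust = -0.254/3.37 = -0.07537; g_ice = 0.67/3.37 = 0.1988; g_alb = 0.294/3.37 = 0.08724.
Total gain g = 0.21067.
A = 1/(1 − 0.21067) = 1.267.

1.267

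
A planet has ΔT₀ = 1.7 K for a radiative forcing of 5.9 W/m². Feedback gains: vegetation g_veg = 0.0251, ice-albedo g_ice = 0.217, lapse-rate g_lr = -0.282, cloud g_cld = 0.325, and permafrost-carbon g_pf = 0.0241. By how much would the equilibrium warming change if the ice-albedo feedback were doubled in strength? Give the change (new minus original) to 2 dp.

1.13 K

Original: g = 0.3092, ΔT = 1.7/(1−0.3092) = 2.4609 K.
With doubled ice-albedo: g' = 0.5262, ΔT' = 1.7/(1−0.5262) = 3.5880 K.
Change = 3.5880 − 2.4609 = 1.13 K.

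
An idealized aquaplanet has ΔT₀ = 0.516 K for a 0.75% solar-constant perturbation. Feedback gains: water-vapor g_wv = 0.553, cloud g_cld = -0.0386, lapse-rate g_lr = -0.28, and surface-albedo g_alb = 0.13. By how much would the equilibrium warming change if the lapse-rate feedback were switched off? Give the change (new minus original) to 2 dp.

Original: g = 0.3644, ΔT = 0.516/(1−0.3644) = 0.8118 K.
Without lapse-rate: g' = 0.6444, ΔT' = 0.516/(1−0.6444) = 1.4511 K.
Change = 1.4511 − 0.8118 = 0.64 K.

0.64 K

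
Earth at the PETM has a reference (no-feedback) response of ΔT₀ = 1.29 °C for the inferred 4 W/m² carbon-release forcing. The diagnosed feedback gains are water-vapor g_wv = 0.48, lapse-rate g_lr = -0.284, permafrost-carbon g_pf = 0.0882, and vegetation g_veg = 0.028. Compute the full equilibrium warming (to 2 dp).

Total gain g = 0.48 − 0.284 + 0.0882 + 0.028 = 0.3122.
Amplification A = 1/(1 − 0.3122) = 1.454.
ΔT = 1.29 × 1.454 = 1.88 °C.

1.88 °C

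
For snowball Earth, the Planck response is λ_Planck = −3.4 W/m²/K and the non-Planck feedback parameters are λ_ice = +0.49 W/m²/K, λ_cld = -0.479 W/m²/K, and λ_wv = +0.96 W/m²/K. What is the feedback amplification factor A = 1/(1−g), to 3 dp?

Convert to gains: g_ice = 0.49/3.4 = 0.1441; g_cld = -0.479/3.4 = -0.1409; g_wv = 0.96/3.4 = 0.2824.
Total gain g = 0.2856.
A = 1/(1 − 0.2856) = 1.400.

1.400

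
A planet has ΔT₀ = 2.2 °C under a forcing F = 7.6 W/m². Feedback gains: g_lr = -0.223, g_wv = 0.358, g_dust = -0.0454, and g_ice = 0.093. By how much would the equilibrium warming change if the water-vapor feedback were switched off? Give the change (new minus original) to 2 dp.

-0.82 °C

Original: g = 0.1826, ΔT = 2.2/(1−0.1826) = 2.6915 °C.
Without water-vapor: g' = -0.1754, ΔT' = 2.2/(1+0.1754) = 1.8717 °C.
Change = 1.8717 − 2.6915 = -0.82 °C.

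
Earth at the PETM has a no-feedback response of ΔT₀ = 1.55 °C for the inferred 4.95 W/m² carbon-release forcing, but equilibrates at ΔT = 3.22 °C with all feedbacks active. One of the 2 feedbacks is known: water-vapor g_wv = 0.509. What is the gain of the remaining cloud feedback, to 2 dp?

0.01

Amplification A = ΔT/ΔT₀ = 3.22/1.55 = 2.077.
Total gain g = 1 − 1/A = 1 − 1/2.077 = 0.5185.
The known gain is 0.509.
g_cld = 0.5185 − 0.509 = 0.01.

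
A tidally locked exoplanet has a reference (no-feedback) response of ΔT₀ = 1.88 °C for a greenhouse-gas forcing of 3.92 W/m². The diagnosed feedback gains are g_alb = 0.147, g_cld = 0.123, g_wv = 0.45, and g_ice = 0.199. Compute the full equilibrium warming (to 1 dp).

23.2 °C

Total gain g = 0.147 + 0.123 + 0.45 + 0.199 = 0.919.
Amplification A = 1/(1 − 0.919) = 12.35.
ΔT = 1.88 × 12.35 = 23.2 °C.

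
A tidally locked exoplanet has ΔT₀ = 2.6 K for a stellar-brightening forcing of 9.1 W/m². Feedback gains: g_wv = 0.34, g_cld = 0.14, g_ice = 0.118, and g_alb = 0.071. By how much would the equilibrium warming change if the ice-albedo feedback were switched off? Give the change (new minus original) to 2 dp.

-2.06 K

Original: g = 0.669, ΔT = 2.6/(1−0.669) = 7.8550 K.
Without ice-albedo: g' = 0.551, ΔT' = 2.6/(1−0.551) = 5.7906 K.
Change = 5.7906 − 7.8550 = -2.06 K.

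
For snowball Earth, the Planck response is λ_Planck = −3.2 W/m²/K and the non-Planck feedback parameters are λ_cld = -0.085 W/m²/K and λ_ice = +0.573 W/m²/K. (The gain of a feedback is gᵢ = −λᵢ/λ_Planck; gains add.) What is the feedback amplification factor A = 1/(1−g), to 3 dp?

1.180

Convert to gains: g_cld = -0.085/3.2 = -0.02656; g_ice = 0.573/3.2 = 0.1791.
Total gain g = 0.15254.
A = 1/(1 − 0.15254) = 1.180.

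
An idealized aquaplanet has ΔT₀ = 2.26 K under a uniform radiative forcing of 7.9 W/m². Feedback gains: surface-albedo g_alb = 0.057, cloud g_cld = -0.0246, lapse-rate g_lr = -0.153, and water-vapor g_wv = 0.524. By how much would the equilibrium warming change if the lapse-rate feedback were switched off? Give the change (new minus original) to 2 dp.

Original: g = 0.4034, ΔT = 2.26/(1−0.4034) = 3.7881 K.
Without lapse-rate: g' = 0.5564, ΔT' = 2.26/(1−0.5564) = 5.0947 K.
Change = 5.0947 − 3.7881 = 1.31 K.

1.31 K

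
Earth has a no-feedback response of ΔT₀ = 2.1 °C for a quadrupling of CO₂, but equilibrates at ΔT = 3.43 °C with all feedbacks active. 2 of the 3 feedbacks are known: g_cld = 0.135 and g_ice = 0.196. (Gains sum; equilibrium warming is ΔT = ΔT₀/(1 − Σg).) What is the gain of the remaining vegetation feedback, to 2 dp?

Amplification A = ΔT/ΔT₀ = 3.43/2.1 = 1.633.
Total gain g = 1 − 1/A = 1 − 1/1.633 = 0.3876.
Known gains sum to 0.135 + 0.196 = 0.331.
g_veg = 0.3876 − 0.331 = 0.06.

0.06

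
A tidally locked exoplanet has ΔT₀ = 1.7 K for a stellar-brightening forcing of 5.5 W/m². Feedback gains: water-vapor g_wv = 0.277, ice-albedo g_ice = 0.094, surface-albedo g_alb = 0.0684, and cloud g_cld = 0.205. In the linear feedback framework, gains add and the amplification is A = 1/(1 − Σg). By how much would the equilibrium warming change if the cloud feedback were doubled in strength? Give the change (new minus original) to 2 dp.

6.51 K

Original: g = 0.6444, ΔT = 1.7/(1−0.6444) = 4.7807 K.
With doubled cloud: g' = 0.8494, ΔT' = 1.7/(1−0.8494) = 11.2882 K.
Change = 11.2882 − 4.7807 = 6.51 K.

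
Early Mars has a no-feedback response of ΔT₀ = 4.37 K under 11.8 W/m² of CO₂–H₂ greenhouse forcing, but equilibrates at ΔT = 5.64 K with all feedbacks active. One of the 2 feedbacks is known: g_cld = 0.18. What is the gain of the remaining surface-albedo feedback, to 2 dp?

Amplification A = ΔT/ΔT₀ = 5.64/4.37 = 1.291.
Total gain g = 1 − 1/A = 1 − 1/1.291 = 0.2254.
The known gain is 0.18.
g_alb = 0.2254 − 0.18 = 0.05.

0.05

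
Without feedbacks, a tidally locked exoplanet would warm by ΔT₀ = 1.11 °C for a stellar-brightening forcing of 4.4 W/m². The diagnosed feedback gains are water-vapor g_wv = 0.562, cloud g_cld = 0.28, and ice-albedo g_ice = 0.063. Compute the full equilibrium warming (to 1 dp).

11.7 °C

Total gain g = 0.562 + 0.28 + 0.063 = 0.905.
Amplification A = 1/(1 − 0.905) = 10.53.
ΔT = 1.11 × 10.53 = 11.7 °C.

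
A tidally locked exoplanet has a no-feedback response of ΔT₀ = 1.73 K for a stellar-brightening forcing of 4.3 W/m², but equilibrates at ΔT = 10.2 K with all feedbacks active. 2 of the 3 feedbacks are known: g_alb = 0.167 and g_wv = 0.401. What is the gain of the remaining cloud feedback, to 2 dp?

0.26

Amplification A = ΔT/ΔT₀ = 10.2/1.73 = 5.896.
Total gain g = 1 − 1/A = 1 − 1/5.896 = 0.8304.
Known gains sum to 0.167 + 0.401 = 0.568.
g_cld = 0.8304 − 0.568 = 0.26.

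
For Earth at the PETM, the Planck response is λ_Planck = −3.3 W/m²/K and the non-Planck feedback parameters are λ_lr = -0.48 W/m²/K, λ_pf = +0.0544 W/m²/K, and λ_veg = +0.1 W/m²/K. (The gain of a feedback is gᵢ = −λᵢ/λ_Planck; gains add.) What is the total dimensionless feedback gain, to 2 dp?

Convert to gains: g_lr = -0.48/3.3 = -0.1455; g_pf = 0.0544/3.3 = 0.01648; g_veg = 0.1/3.3 = 0.0303.
Total gain g = -0.09872.

-0.10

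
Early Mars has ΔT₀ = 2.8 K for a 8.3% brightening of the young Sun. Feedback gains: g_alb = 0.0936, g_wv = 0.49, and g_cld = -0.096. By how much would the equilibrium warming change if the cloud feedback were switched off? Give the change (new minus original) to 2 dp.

1.26 K

Original: g = 0.4876, ΔT = 2.8/(1−0.4876) = 5.4645 K.
Without cloud: g' = 0.5836, ΔT' = 2.8/(1−0.5836) = 6.7243 K.
Change = 6.7243 − 5.4645 = 1.26 K.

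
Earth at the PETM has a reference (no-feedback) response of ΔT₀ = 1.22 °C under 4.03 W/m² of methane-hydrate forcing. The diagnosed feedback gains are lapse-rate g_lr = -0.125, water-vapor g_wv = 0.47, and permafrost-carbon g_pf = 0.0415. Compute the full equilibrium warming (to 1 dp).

Total gain g = -0.125 + 0.47 + 0.0415 = 0.3865.
Amplification A = 1/(1 − 0.3865) = 1.63.
ΔT = 1.22 × 1.63 = 2.0 °C.

2.0 °C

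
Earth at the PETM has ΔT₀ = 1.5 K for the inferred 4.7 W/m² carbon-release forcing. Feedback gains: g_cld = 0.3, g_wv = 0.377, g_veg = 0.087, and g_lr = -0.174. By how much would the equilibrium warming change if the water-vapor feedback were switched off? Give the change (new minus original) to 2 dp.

-1.75 K

Original: g = 0.59, ΔT = 1.5/(1−0.59) = 3.6585 K.
Without water-vapor: g' = 0.213, ΔT' = 1.5/(1−0.213) = 1.9060 K.
Change = 1.9060 − 3.6585 = -1.75 K.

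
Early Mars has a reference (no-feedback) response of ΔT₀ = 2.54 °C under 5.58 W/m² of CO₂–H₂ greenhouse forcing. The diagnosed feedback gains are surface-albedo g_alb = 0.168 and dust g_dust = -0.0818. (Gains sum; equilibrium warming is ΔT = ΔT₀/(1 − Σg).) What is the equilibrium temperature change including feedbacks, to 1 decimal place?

2.8 °C

Total gain g = 0.168 − 0.0818 = 0.0862.
Amplification A = 1/(1 − 0.0862) = 1.094.
ΔT = 2.54 × 1.094 = 2.8 °C.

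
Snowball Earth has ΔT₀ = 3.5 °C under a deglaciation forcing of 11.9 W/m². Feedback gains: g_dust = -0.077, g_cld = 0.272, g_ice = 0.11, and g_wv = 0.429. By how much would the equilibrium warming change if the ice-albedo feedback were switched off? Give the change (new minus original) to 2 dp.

-3.85 °C

Original: g = 0.734, ΔT = 3.5/(1−0.734) = 13.1579 °C.
Without ice-albedo: g' = 0.624, ΔT' = 3.5/(1−0.624) = 9.3085 °C.
Change = 9.3085 − 13.1579 = -3.85 °C.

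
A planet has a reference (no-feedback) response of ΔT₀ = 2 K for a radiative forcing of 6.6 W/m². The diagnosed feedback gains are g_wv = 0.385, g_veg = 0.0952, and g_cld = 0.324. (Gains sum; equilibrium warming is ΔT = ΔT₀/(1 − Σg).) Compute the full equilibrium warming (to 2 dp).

10.21 K

Total gain g = 0.385 + 0.0952 + 0.324 = 0.8042.
Amplification A = 1/(1 − 0.8042) = 5.107.
ΔT = 2 × 5.107 = 10.21 K.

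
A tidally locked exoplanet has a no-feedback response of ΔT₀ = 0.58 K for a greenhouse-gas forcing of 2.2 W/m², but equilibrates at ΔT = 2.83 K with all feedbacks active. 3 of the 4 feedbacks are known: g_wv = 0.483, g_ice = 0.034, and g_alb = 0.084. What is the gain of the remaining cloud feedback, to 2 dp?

Amplification A = ΔT/ΔT₀ = 2.83/0.58 = 4.879.
Total gain g = 1 − 1/A = 1 − 1/4.879 = 0.795.
Known gains sum to 0.483 + 0.034 + 0.084 = 0.601.
g_cld = 0.795 − 0.601 = 0.19.

0.19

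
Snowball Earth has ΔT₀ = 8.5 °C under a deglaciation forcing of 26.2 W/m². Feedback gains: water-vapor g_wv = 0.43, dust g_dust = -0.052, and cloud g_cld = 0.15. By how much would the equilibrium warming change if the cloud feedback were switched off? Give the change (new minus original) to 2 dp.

Original: g = 0.528, ΔT = 8.5/(1−0.528) = 18.0085 °C.
Without cloud: g' = 0.378, ΔT' = 8.5/(1−0.378) = 13.6656 °C.
Change = 13.6656 − 18.0085 = -4.34 °C.

-4.34 °C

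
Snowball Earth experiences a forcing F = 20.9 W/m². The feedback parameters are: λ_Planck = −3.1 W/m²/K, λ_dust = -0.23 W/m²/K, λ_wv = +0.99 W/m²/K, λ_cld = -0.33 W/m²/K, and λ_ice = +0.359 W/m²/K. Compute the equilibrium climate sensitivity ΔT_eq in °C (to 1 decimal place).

Net feedback parameter λ = (−3.1) + (-0.23) + (+0.99) + (-0.33) + (+0.359) = -2.311 W/m²/K.
ΔT = −F/λ = −20.9/(-2.311) = 9.0 °C.

9.0 °C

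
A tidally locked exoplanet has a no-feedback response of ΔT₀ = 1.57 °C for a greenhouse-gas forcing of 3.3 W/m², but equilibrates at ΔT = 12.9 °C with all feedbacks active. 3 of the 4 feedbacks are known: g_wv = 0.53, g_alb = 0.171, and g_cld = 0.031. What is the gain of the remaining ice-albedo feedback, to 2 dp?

Amplification A = ΔT/ΔT₀ = 12.9/1.57 = 8.217.
Total gain g = 1 − 1/A = 1 − 1/8.217 = 0.8783.
Known gains sum to 0.53 + 0.171 + 0.031 = 0.732.
g_ice = 0.8783 − 0.732 = 0.15.

0.15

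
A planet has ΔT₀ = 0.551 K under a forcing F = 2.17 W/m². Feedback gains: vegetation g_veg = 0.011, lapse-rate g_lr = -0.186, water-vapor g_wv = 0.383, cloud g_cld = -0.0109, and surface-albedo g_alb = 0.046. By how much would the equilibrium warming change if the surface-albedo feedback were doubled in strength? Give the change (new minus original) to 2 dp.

Original: g = 0.2431, ΔT = 0.551/(1−0.2431) = 0.7280 K.
With doubled surface-albedo: g' = 0.2891, ΔT' = 0.551/(1−0.2891) = 0.7751 K.
Change = 0.7751 − 0.7280 = 0.05 K.

0.05 K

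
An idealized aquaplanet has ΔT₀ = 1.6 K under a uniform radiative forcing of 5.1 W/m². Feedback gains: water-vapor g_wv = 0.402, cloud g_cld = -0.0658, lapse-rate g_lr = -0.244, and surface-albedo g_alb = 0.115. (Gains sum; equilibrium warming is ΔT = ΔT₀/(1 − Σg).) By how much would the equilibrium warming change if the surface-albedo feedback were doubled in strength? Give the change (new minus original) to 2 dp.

Original: g = 0.2072, ΔT = 1.6/(1−0.2072) = 2.0182 K.
With doubled surface-albedo: g' = 0.3222, ΔT' = 1.6/(1−0.3222) = 2.3606 K.
Change = 2.3606 − 2.0182 = 0.34 K.

0.34 K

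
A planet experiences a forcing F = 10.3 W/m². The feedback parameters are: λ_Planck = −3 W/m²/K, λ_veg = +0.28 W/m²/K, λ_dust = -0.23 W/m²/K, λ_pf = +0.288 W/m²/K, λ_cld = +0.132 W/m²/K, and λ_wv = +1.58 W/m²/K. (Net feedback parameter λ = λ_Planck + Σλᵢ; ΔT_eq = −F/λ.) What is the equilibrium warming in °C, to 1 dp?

10.8 °C

Net feedback parameter λ = (−3) + (+0.28) + (-0.23) + (+0.288) + (+0.132) + (+1.58) = -0.95 W/m²/K.
ΔT = −F/λ = −10.3/(-0.95) = 10.8 °C.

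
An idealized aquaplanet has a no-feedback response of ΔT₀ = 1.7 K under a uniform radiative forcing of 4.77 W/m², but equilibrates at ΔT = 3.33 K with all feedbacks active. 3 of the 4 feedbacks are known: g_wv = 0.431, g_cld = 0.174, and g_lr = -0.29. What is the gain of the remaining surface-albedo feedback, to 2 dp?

0.17

Amplification A = ΔT/ΔT₀ = 3.33/1.7 = 1.959.
Total gain g = 1 − 1/A = 1 − 1/1.959 = 0.4895.
Known gains sum to 0.431 + 0.174 − 0.29 = 0.315.
g_alb = 0.4895 − 0.315 = 0.17.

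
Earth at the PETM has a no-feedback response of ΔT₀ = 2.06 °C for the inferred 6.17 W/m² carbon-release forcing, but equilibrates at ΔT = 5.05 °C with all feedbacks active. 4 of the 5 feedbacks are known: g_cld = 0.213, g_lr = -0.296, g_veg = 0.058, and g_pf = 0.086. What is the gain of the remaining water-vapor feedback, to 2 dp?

0.53

Amplification A = ΔT/ΔT₀ = 5.05/2.06 = 2.451.
Total gain g = 1 − 1/A = 1 − 1/2.451 = 0.592.
Known gains sum to 0.213 − 0.296 + 0.058 + 0.086 = 0.061.
g_wv = 0.592 − 0.061 = 0.53.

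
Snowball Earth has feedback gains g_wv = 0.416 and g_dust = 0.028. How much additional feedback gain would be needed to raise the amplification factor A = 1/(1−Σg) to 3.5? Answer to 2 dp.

Current total gain = 0.444.
Target gain for A = 3.5: g* = 1 − 1/3.5 = 0.7143.
Additional gain needed = 0.7143 − 0.444 = 0.27.

0.27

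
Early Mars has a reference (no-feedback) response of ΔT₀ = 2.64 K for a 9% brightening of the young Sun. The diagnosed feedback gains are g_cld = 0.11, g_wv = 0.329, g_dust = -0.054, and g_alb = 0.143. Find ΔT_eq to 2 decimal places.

5.59 K

Total gain g = 0.11 + 0.329 − 0.054 + 0.143 = 0.528.
Amplification A = 1/(1 − 0.528) = 2.119.
ΔT = 2.64 × 2.119 = 5.59 K.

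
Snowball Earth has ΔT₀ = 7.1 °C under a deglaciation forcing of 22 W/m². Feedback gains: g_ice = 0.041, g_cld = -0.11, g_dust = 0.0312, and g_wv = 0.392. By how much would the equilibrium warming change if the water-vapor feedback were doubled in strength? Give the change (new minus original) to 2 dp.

Original: g = 0.3542, ΔT = 7.1/(1−0.3542) = 10.9941 °C.
With doubled water-vapor: g' = 0.7462, ΔT' = 7.1/(1−0.7462) = 27.9748 °C.
Change = 27.9748 − 10.9941 = 16.98 °C.

16.98 °C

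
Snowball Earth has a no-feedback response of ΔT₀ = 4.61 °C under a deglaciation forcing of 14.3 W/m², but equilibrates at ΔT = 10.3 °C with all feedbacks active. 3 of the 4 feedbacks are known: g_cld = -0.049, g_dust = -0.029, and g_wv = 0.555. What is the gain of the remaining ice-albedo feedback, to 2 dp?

Amplification A = ΔT/ΔT₀ = 10.3/4.61 = 2.234.
Total gain g = 1 − 1/A = 1 − 1/2.234 = 0.5524.
Known gains sum to -0.049 − 0.029 + 0.555 = 0.477.
g_ice = 0.5524 − 0.477 = 0.08.

0.08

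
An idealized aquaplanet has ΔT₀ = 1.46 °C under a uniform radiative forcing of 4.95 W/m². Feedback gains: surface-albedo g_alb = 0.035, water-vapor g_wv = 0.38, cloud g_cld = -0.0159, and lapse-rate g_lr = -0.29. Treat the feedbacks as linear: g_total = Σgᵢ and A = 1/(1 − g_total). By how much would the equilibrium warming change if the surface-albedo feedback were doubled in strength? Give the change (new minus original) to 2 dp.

Original: g = 0.1091, ΔT = 1.46/(1−0.1091) = 1.6388 °C.
With doubled surface-albedo: g' = 0.1441, ΔT' = 1.46/(1−0.1441) = 1.7058 °C.
Change = 1.7058 − 1.6388 = 0.07 °C.

0.07 °C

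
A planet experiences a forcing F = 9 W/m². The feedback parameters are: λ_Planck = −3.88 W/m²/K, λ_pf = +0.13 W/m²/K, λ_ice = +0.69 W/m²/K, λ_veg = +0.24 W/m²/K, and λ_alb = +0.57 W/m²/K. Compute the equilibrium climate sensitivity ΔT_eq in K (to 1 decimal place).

Net feedback parameter λ = (−3.88) + (+0.13) + (+0.69) + (+0.24) + (+0.57) = -2.25 W/m²/K.
ΔT = −F/λ = −9/(-2.25) = 4.0 K.

4.0 K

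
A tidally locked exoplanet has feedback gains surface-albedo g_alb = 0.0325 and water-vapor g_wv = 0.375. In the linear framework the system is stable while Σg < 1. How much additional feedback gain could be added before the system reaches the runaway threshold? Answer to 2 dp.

0.59

Current total gain = 0.0325 + 0.375 = 0.4075.
Margin to runaway = 1 − 0.4075 = 0.59.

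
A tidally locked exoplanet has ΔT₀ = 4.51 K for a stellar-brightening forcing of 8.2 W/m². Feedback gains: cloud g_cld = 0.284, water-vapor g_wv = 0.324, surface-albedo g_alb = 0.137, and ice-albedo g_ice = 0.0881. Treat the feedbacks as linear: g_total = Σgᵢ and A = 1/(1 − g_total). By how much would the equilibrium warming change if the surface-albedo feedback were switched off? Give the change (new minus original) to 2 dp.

-12.18 K

Original: g = 0.8331, ΔT = 4.51/(1−0.8331) = 27.0222 K.
Without surface-albedo: g' = 0.6961, ΔT' = 4.51/(1−0.6961) = 14.8404 K.
Change = 14.8404 − 27.0222 = -12.18 K.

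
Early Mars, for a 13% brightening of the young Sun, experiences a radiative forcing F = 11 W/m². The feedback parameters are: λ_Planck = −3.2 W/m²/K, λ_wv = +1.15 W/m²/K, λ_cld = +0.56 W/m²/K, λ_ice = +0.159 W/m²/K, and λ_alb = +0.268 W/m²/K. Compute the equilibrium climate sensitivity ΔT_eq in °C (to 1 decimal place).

10.3 °C

Net feedback parameter λ = (−3.2) + (+1.15) + (+0.56) + (+0.159) + (+0.268) = -1.063 W/m²/K.
ΔT = −F/λ = −11/(-1.063) = 10.3 °C.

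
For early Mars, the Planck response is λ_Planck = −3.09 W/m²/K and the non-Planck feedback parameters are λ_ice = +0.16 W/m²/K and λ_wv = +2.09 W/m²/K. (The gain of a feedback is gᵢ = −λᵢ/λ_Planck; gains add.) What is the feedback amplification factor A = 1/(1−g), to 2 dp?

Convert to gains: g_ice = 0.16/3.09 = 0.05178; g_wv = 2.09/3.09 = 0.6764.
Total gain g = 0.72818.
A = 1/(1 − 0.72818) = 3.68.

3.68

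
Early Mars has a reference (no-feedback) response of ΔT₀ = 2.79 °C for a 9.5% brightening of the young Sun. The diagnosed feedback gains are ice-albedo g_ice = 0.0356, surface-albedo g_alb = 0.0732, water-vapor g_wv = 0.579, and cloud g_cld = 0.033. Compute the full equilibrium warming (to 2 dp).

Total gain g = 0.0356 + 0.0732 + 0.579 + 0.033 = 0.7208.
Amplification A = 1/(1 − 0.7208) = 3.582.
ΔT = 2.79 × 3.582 = 9.99 °C.

9.99 °C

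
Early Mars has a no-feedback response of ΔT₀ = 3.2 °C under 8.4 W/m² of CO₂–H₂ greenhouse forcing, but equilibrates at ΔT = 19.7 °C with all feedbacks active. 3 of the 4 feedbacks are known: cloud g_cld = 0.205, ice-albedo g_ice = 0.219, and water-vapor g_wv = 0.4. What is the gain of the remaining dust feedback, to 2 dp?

Amplification A = ΔT/ΔT₀ = 19.7/3.2 = 6.156.
Total gain g = 1 − 1/A = 1 − 1/6.156 = 0.8376.
Known gains sum to 0.205 + 0.219 + 0.4 = 0.824.
g_dust = 0.8376 − 0.824 = 0.01.

0.01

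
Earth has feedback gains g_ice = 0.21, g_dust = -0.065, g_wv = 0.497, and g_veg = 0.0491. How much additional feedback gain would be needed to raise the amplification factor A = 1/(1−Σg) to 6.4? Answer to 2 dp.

0.15

Current total gain = 0.6911.
Target gain for A = 6.4: g* = 1 − 1/6.4 = 0.8438.
Additional gain needed = 0.8438 − 0.6911 = 0.15.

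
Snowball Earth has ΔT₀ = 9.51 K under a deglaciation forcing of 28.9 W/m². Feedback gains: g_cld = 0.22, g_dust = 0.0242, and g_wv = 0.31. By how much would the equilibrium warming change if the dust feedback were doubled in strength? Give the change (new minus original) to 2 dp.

1.22 K

Original: g = 0.5542, ΔT = 9.51/(1−0.5542) = 21.3324 K.
With doubled dust: g' = 0.5784, ΔT' = 9.51/(1−0.5784) = 22.5569 K.
Change = 22.5569 − 21.3324 = 1.22 K.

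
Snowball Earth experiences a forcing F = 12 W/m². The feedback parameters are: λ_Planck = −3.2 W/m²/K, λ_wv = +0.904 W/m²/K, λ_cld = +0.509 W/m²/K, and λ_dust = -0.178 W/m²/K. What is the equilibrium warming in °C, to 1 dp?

6.1 °C

Net feedback parameter λ = (−3.2) + (+0.904) + (+0.509) + (-0.178) = -1.965 W/m²/K.
ΔT = −F/λ = −12/(-1.965) = 6.1 °C.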